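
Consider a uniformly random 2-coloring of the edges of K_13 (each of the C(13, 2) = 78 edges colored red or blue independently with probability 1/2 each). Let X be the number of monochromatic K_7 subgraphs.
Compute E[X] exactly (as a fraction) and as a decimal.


Let X = Σ_S X_S over the C(13, 7) = 1716 subsets S of size 7, where X_S = 1 if the K_7 on S is monochromatic.
For a fixed S, the K_7 on S has C(7, 2) = 21 edges. P[all 21 edges red] = (1/2)^21, and likewise for blue, so P[monochromatic] = 2·(1/2)^21 = 2^{1 − 21} = 1/1048576.
Summing: E[X] = C(13, 7) · 2^{1 − 21} = 1716 · 1/1048576 = 429/262144.
Numerically: E[X] ≈ 0.001637.

E[X] = C(13,7)·2^(1−C(7,2)) = 429/262144 ≈ 0.001637.


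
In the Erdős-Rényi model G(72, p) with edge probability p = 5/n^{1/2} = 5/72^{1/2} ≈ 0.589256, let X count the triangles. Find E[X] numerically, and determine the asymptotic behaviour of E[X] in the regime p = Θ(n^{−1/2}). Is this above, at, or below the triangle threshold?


Number of potential triangles: C(72, 3) = 59640.
Each occurs with probability p³ ≈ (0.589256)³ ≈ 2.04602657e-01.
By linearity: E[X] = C(72, 3)·p³ ≈ 59640 · 2.04602657e-01 ≈ 12202.502439.
Since α = 1/2 < 1, p = c/n^{1/2} ≫ 1/n is above the triangle threshold p ~ 1/n. Asymptotically E[X] ~ (c³/6)·n^{3(1−α)} = (5³/6)·n^{1.5} → ∞; triangles are abundant w.h.p.

E[X] ≈ 12202.502439; in regime p = Θ(1/n^{1/2}) E[X] diverges (above the triangle threshold p ~ 1/n).


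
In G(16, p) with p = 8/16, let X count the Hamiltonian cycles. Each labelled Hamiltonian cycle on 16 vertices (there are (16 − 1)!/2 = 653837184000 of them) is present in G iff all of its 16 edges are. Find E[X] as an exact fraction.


K_16 has (16 − 1)!/2 = 653837184000 labelled Hamiltonian cycles.
For each such Hamiltonian cycle H, let X_H = 1 if all 16 edges of H are present in G. Then P[X_H = 1] = p^{16} = (1/2)^{16} = 1/65536.
By linearity of expectation: E[X] = Σ_H E[X_H] = 653837184000 · p^{16} = 653837184000 · 1/65536 = 638512875/64.
Numerically: E[X] ≈ 9.9768e+06.

E[X] = 653837184000 · (1/2)^{16} = 638512875/64 ≈ 9.9768e+06.


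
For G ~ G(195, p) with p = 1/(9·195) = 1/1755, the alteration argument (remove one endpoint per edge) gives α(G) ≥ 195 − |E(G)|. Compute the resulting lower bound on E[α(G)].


E[|E(G)|] = C(195, 2)·p = 18915 · (1/1755) = 97/9.
E[α(G)] ≥ n − E[|E(G)|] = 195 − 97/9 = 1658/9.
Numerically: ≈ 184.222.
(This is only a lower bound; the true E[α(G)] may be larger.)

E[α(G)] ≥ 1658/9 ≈ 184.222.


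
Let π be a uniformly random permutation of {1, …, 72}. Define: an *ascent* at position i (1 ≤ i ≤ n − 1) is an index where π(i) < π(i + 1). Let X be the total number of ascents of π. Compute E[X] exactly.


Write X = Σ X_I over i = 1, …, 71, with X_I the indicator of one ascent.
There are 71 indicators.
For each fixed i, the pair (π(i), π(i+1)) is a uniformly random ordered pair of distinct values from {1, …, 72}; by symmetry P[π(i) < π(i+1)] = 1/2.
By linearity: E[X] = 71 · (1/2) = (72 − 1) · (1/2) = 71/2 ≈ 35.5000.

E[X] = 71/2 = 35.5000.


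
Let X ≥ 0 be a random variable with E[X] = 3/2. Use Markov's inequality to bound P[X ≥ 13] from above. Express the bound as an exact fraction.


μ = E[X] = 3/2, a = 13.
Markov: P[X ≥ 13] ≤ μ/a = (3/2)/13 = 3/26.
Numerically: ≈ 0.115385.
(Since a = 13 > μ = 1.500000, the bound 3/26 is < 1 and informative.)

P[X ≥ 13] ≤ 3/26 ≈ 0.115385.


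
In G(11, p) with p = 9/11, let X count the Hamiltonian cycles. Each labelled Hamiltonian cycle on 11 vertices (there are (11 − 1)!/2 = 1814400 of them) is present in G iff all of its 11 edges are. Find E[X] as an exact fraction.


K_11 has (11 − 1)!/2 = 1814400 labelled Hamiltonian cycles.
For each such Hamiltonian cycle H, let X_H = 1 if all 11 edges of H are present in G. Then P[X_H = 1] = p^{11} = (9/11)^{11} = 31381059609/285311670611.
By linearity: E[X] = Σ_H E[X_H] = 1814400 · p^{11} = 1814400 · 31381059609/285311670611 = 56937794554569600/285311670611.
Numerically: E[X] ≈ 2e+05.

E[X] = 1814400 · (9/11)^{11} = 56937794554569600/285311670611 ≈ 2e+05.


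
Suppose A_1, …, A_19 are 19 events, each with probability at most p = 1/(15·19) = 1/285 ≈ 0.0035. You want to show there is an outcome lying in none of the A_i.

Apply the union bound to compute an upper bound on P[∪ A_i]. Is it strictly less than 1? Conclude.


Union bound: P[∪_{i=1}^{19} A_i] ≤ Σ_i P[A_i] ≤ 19·p = 19·(1/285) = 1/15.
Numerically: 1/15 ≈ 0.0667.
Is 1/15 < 1? YES.
Since P[∪ A_i] ≤ 1/15 < 1, the complement has P[∩ A_i^c] ≥ 1 − 1/15 = 14/15 > 0, so some outcome avoids every A_i.

19·p = 1/15 ≈ 0.0667; existence CERTIFIED by the union bound.


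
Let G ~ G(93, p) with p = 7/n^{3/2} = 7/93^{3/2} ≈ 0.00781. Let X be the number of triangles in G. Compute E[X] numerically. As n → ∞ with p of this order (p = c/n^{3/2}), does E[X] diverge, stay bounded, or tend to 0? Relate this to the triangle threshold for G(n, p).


Number of potential triangles: C(93, 3) = 129766.
Each occurs with probability p³ ≈ (0.00781)³ ≈ 4.75468e-07.
By linearity: E[X] = C(93, 3)·p³ ≈ 129766 · 4.75468e-07 ≈ 0.062.
Since α = 3/2 > 1, p = c/n^{3/2} = o(1/n) is below the triangle threshold p ~ 1/n. Asymptotically E[X] ~ (c³/6)·n^{3(1−α)} = (7³/6)·n^{-1.5} → 0, so by Markov's inequality G has no triangles w.h.p.

E[X] ≈ 0.062; in regime p = Θ(1/n^{3/2}) E[X] tends to 0 (below the triangle threshold p ~ 1/n).


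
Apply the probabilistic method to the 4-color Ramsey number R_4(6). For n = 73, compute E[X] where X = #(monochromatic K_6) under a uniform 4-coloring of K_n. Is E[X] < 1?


E[X] = C(73, 6) · 4^{1 − 15} = 170230452 · 4^{−14} = 170230452/268435456.
As a reduced fraction: E[X] = 42557613/67108864 ≈ 0.634158.
Is E[X] < 1? YES.
Since E[X] < 1, there exists a 4-coloring of K_{73} with no monochromatic K_6; hence R_4(6) > 73.

E[X] = 42557613/67108864 ≈ 0.634158; E[X] < 1, so R_4(6) > 73.


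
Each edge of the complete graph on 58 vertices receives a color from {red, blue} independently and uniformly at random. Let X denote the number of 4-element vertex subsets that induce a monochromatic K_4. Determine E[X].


Let X = Σ_S X_S over the C(58, 4) = 424270 subsets S of size 4, where X_S = 1 if the K_4 on S is monochromatic.
For a fixed S, the K_4 on S has C(4, 2) = 6 edges. P[all 6 edges red] = (1/2)^6, and likewise for blue, so P[monochromatic] = 2·(1/2)^6 = 2^{1 − 6} = 1/32.
Summing: E[X] = C(58, 4) · 2^{1 − 6} = 424270 · 1/32 = 212135/16.
Numerically: E[X] ≈ 13258.438.

E[X] = C(58,4)·2^(1−C(4,2)) = 212135/16 ≈ 13258.438.


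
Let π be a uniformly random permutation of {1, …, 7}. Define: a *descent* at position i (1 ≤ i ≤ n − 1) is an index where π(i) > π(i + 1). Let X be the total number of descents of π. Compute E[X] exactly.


Write X = Σ X_I over i = 1, …, 6, with X_I the indicator of one descent.
There are 6 indicators.
For each fixed i, the pair (π(i), π(i+1)) is a uniformly random ordered pair of distinct values from {1, …, 7}; by symmetry P[π(i) > π(i+1)] = 1/2.
By linearity: E[X] = 6 · (1/2) = (7 − 1) · (1/2) = 3 ≈ 3.00000.

E[X] = 3 = 3.00000.


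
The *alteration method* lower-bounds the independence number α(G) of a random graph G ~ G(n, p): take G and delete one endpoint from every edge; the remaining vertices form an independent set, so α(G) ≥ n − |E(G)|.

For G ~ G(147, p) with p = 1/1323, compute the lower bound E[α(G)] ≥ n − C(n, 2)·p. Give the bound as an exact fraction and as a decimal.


E[|E(G)|] = C(147, 2)·p = 10731 · (1/1323) = 73/9.
E[α(G)] ≥ n − E[|E(G)|] = 147 − 73/9 = 1250/9.
Numerically: ≈ 138.88889.
(This is only a lower bound; the true E[α(G)] may be larger.)

E[α(G)] ≥ 1250/9 ≈ 138.88889.


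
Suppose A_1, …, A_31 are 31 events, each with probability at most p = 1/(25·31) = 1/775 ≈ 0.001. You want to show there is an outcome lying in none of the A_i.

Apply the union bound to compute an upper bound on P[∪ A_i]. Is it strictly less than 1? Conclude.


Union bound: P[∪_{i=1}^{31} A_i] ≤ Σ_i P[A_i] ≤ 31·p = 31·(1/775) = 1/25.
Numerically: 1/25 ≈ 0.040.
Is 1/25 < 1? YES.
Since P[∪ A_i] ≤ 1/25 < 1, the complement has P[∩ A_i^c] ≥ 1 − 1/25 = 24/25 > 0, so some outcome avoids every A_i.

31·p = 1/25 ≈ 0.040; existence CERTIFIED by the union bound.


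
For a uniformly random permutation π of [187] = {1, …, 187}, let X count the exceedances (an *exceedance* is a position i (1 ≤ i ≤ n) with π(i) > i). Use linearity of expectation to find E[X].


Write X = Σ_{i=1}^{187} X_i, where X_i = 1_{π(i) > i}.
For each fixed i, π(i) is uniform over {1, …, 187} (marginal of a uniform permutation), so P[π(i) > i] = (n − i)/n. Summing: Σ_{i=1}^{187} (n − i)/n = (0 + 1 + … + 186)/187 = 187(187 − 1)/(2·187) = (187 − 1)/2.
Hence E[X] = Σ_{i=1}^{187} (187 − i)/187 = 93 ≈ 93.0000.

E[X] = 93 = 93.0000.


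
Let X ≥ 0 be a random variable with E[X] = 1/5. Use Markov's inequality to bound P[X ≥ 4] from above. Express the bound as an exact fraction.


μ = E[X] = 1/5, a = 4.
Markov: P[X ≥ 4] ≤ μ/a = (1/5)/4 = 1/20.
Numerically: ≈ 0.050000.
(Since a = 4 > μ = 0.200000, the bound 1/20 is < 1 and informative.)

P[X ≥ 4] ≤ 1/20 ≈ 0.050000.


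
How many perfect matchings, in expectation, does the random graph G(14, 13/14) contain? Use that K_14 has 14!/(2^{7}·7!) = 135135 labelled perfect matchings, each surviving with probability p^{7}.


K_14 has 14!/(2^{7}·7!) = 135135 labelled perfect matchings.
For each such perfect matching H, let X_H = 1 if all 7 edges of H are present in G. Then P[X_H = 1] = p^{7} = (13/14)^{7} = 62748517/105413504.
By linearity of expectation: E[X] = Σ_H E[X_H] = 135135 · p^{7} = 135135 · 62748517/105413504 = 1211360120685/15059072.
Numerically: E[X] ≈ 80441.

E[X] = 135135 · (13/14)^{7} = 1211360120685/15059072 ≈ 80441.


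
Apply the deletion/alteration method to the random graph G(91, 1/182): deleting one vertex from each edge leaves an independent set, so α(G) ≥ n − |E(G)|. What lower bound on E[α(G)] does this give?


E[|E(G)|] = C(91, 2)·p = 4095 · (1/182) = 45/2.
E[α(G)] ≥ n − E[|E(G)|] = 91 − 45/2 = 137/2.
Numerically: ≈ 68.50000.
(This is only a lower bound; the true E[α(G)] may be larger.)

E[α(G)] ≥ 137/2 ≈ 68.50000.


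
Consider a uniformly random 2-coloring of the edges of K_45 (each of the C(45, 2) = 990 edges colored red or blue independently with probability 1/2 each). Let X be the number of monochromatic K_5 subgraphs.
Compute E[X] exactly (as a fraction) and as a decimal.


Let X = Σ_S X_S over the C(45, 5) = 1221759 subsets S of size 5, where X_S = 1 if the K_5 on S is monochromatic.
For a fixed S, the K_5 on S has C(5, 2) = 10 edges. P[all 10 edges red] = (1/2)^10, and likewise for blue, so P[monochromatic] = 2·(1/2)^10 = 2^{1 − 10} = 1/512.
By linearity of expectation: E[X] = C(45, 5) · 2^{1 − 10} = 1221759 · 1/512 = 1221759/512.
Numerically: E[X] ≈ 2386.2480.

E[X] = C(45,5)·2^(1−C(5,2)) = 1221759/512 ≈ 2386.2480.


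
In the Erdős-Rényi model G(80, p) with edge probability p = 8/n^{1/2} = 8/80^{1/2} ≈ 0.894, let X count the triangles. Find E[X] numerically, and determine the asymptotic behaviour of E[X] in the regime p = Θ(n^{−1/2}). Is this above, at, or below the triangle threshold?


Number of potential triangles: C(80, 3) = 82160.
Each occurs with probability p³ ≈ (0.894)³ ≈ 7.15542e-01.
By linearity: E[X] = C(80, 3)·p³ ≈ 82160 · 7.15542e-01 ≈ 58788.910.
Since α = 1/2 < 1, p = c/n^{1/2} ≫ 1/n is above the triangle threshold p ~ 1/n. Asymptotically E[X] ~ (c³/6)·n^{3(1−α)} = (8³/6)·n^{1.5} → ∞; triangles are abundant w.h.p.

E[X] ≈ 58788.910; in regime p = Θ(1/n^{1/2}) E[X] diverges (above the triangle threshold p ~ 1/n).


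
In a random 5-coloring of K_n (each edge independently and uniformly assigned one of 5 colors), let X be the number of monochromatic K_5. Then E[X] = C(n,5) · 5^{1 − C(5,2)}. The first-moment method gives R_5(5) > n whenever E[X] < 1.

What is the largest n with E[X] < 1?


We need C(n, 5) · 5^{1 − 10} < 1, i.e. C(n, 5) < 5^{10 − 1} = 1953125.
Check values of n near the boundary:
  n = 48: C(48, 5) = 1712304; 1712304 < 1953125? YES
  n = 49: C(49, 5) = 1906884; 1906884 < 1953125? YES
  n = 50: C(50, 5) = 2118760; 2118760 < 1953125? NO
  n = 51: C(51, 5) = 2349060; 2349060 < 1953125? NO
  n = 52: C(52, 5) = 2598960; 2598960 < 1953125? NO
The largest n with C(n, 5) < 1953125 is n = 49 (where E[X] = 1906884/1953125 ≈ 0.976). Hence R_5(5) > 49, i.e. R_5(5) ≥ 50.

Largest n = 49; hence R_5(5) > 49.


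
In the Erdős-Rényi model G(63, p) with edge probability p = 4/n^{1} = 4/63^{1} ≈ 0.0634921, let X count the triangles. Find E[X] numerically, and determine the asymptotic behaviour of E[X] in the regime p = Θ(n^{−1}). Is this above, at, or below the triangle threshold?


Number of potential triangles: C(63, 3) = 39711.
Each occurs with probability p³ ≈ (0.0634921)³ ≈ 2.55951881e-04.
By linearity: E[X] = C(63, 3)·p³ ≈ 39711 · 2.55951881e-04 ≈ 10.164105.
Here α = 1, so p = 4/n is exactly at the triangle threshold p ~ 1/n. Asymptotically E[X] → c³/6 = 4³/6 = 32/3 ≈ 10.666667, a bounded constant. In this regime the triangle count is asymptotically Poisson(c³/6).

E[X] ≈ 10.164105; in regime p = Θ(1/n^{1}) E[X] stays bounded (at the triangle threshold p ~ 1/n).


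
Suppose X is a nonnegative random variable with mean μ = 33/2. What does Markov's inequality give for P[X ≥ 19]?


μ = E[X] = 33/2, a = 19.
Markov: P[X ≥ 19] ≤ μ/a = (33/2)/19 = 33/38.
Numerically: ≈ 0.868421.
(Since a = 19 > μ = 16.500000, the bound 33/38 is < 1 and informative.)

P[X ≥ 19] ≤ 33/38 ≈ 0.868421.


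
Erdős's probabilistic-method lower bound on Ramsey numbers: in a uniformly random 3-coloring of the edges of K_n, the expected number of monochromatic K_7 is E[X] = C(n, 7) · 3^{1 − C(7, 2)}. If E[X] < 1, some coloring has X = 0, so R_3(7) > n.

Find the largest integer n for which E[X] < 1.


We need C(n, 7) · 3^{1 − 21} < 1, i.e. C(n, 7) < 3^{21 − 1} = 3486784401.
Check values of n near the boundary:
  n = 77: C(77, 7) = 2404808340; 2404808340 < 3486784401? YES
  n = 78: C(78, 7) = 2641902120; 2641902120 < 3486784401? YES
  n = 79: C(79, 7) = 2898753715; 2898753715 < 3486784401? YES
  n = 80: C(80, 7) = 3176716400; 3176716400 < 3486784401? YES
  n = 81: C(81, 7) = 3477216600; 3477216600 < 3486784401? YES
  n = 82: C(82, 7) = 3801756816; 3801756816 < 3486784401? NO
  n = 83: C(83, 7) = 4151918628; 4151918628 < 3486784401? NO
The largest n with C(n, 7) < 3486784401 is n = 81 (where E[X] = 42928600/43046721 ≈ 0.997). Hence R_3(7) > 81, i.e. R_3(7) ≥ 82.

Largest n = 81; hence R_3(7) > 81.


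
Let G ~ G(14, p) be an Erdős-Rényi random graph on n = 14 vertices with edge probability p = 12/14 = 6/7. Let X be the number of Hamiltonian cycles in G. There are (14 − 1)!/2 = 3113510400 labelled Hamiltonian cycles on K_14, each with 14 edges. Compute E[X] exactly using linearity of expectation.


K_14 has (14 − 1)!/2 = 3113510400 labelled Hamiltonian cycles.
For each such Hamiltonian cycle H, let X_H = 1 if all 14 edges of H are present in G. Then P[X_H = 1] = p^{14} = (6/7)^{14} = 78364164096/678223072849.
By linearity: E[X] = Σ_H E[X_H] = 3113510400 · p^{14} = 3113510400 · 78364164096/678223072849 = 34855377128600371200/96889010407.
Numerically: E[X] ≈ 3.59745e+08.

E[X] = 3113510400 · (6/7)^{14} = 34855377128600371200/96889010407 ≈ 3.59745e+08.


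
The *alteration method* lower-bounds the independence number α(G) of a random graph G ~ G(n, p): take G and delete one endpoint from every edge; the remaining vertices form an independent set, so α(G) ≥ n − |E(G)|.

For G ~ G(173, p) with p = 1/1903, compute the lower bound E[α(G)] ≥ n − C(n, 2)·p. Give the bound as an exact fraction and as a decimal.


E[|E(G)|] = C(173, 2)·p = 14878 · (1/1903) = 86/11.
E[α(G)] ≥ n − E[|E(G)|] = 173 − 86/11 = 1817/11.
Numerically: ≈ 165.18182.
(This is only a lower bound; the true E[α(G)] may be larger.)

E[α(G)] ≥ 1817/11 ≈ 165.18182.


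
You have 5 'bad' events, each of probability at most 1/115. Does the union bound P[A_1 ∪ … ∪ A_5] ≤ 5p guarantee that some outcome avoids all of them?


Union bound: P[∪_{i=1}^{5} A_i] ≤ Σ_i P[A_i] ≤ 5·p = 5·(1/115) = 1/23.
Numerically: 1/23 ≈ 0.0435.
Is 1/23 < 1? YES.
Since P[∪ A_i] ≤ 1/23 < 1, the complement has P[∩ A_i^c] ≥ 1 − 1/23 = 22/23 > 0, so some outcome avoids every A_i.

5·p = 1/23 ≈ 0.0435; existence CERTIFIED by the union bound.


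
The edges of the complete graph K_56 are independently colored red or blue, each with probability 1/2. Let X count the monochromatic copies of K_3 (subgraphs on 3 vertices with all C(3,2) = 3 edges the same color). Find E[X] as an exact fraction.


Let X = Σ_S X_S over the C(56, 3) = 27720 subsets S of size 3, where X_S = 1 if the K_3 on S is monochromatic.
For a fixed S, the K_3 on S has C(3, 2) = 3 edges. P[all 3 edges red] = (1/2)^3, and likewise for blue, so P[monochromatic] = 2·(1/2)^3 = 2^{1 − 3} = 1/4.
By linearity: E[X] = C(56, 3) · 2^{1 − 3} = 27720 · 1/4 = 6930.
Numerically: E[X] ≈ 6930.0000.

E[X] = C(56,3)·2^(1−C(3,2)) = 6930 ≈ 6930.0000.


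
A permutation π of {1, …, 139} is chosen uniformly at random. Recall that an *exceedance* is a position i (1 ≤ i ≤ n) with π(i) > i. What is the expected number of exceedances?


Write X = Σ_{i=1}^{139} X_i, where X_i = 1_{π(i) > i}.
For each fixed i, π(i) is uniform over {1, …, 139} (marginal of a uniform permutation), so P[π(i) > i] = (n − i)/n. Summing: Σ_{i=1}^{139} (n − i)/n = (0 + 1 + … + 138)/139 = 139(139 − 1)/(2·139) = (139 − 1)/2.
Hence E[X] = Σ_{i=1}^{139} (139 − i)/139 = 69 ≈ 69.00000.

E[X] = 69 = 69.00000.


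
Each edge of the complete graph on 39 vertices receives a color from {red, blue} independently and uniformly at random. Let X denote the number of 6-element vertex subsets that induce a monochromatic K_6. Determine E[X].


Let X = Σ_S X_S over the C(39, 6) = 3262623 subsets S of size 6, where X_S = 1 if the K_6 on S is monochromatic.
For a fixed S, the K_6 on S has C(6, 2) = 15 edges. P[all 15 edges red] = (1/2)^15, and likewise for blue, so P[monochromatic] = 2·(1/2)^15 = 2^{1 − 15} = 1/16384.
By linearity: E[X] = C(39, 6) · 2^{1 − 15} = 3262623 · 1/16384 = 3262623/16384.
Numerically: E[X] ≈ 199.13470.

E[X] = C(39,6)·2^(1−C(6,2)) = 3262623/16384 ≈ 199.13470.


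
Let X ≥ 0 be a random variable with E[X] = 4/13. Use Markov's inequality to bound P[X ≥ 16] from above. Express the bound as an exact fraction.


μ = E[X] = 4/13, a = 16.
Markov: P[X ≥ 16] ≤ μ/a = (4/13)/16 = 1/52.
Numerically: ≈ 0.019.
(Since a = 16 > μ = 0.308, the bound 1/52 is < 1 and informative.)

P[X ≥ 16] ≤ 1/52 ≈ 0.019.


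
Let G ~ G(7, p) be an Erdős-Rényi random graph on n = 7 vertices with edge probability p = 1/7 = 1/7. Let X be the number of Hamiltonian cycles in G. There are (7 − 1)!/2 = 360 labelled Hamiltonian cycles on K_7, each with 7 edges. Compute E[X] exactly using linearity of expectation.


K_7 has (7 − 1)!/2 = 360 labelled Hamiltonian cycles.
For each such Hamiltonian cycle H, let X_H = 1 if all 7 edges of H are present in G. Then P[X_H = 1] = p^{7} = (1/7)^{7} = 1/823543.
By linearity of expectation: E[X] = Σ_H E[X_H] = 360 · p^{7} = 360 · 1/823543 = 360/823543.
Numerically: E[X] ≈ 0.0004371.

E[X] = 360 · (1/7)^{7} = 360/823543 ≈ 0.0004371.


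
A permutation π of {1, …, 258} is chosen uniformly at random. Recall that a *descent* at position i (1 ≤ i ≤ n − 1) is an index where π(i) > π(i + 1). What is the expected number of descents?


Write X = Σ X_I over i = 1, …, 257, with X_I the indicator of one descent.
There are 257 indicators.
For each fixed i, the pair (π(i), π(i+1)) is a uniformly random ordered pair of distinct values from {1, …, 258}; by symmetry P[π(i) > π(i+1)] = 1/2.
By linearity: E[X] = 257 · (1/2) = (258 − 1) · (1/2) = 257/2 ≈ 128.500000.

E[X] = 257/2 = 128.500000.


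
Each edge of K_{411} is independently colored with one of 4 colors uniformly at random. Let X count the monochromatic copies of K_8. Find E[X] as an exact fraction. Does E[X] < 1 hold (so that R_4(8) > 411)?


E[X] = C(411, 8) · 4^{1 − 28} = 18855821462126715 · 4^{−27} = 18855821462126715/18014398509481984.
As a reduced fraction: E[X] = 18855821462126715/18014398509481984 ≈ 1.04671.
Is E[X] < 1? NO.
Since E[X] ≥ 1, the first-moment bound is inconclusive at n = 411; it does NOT by itself certify R_4(8) > 411.

E[X] = 18855821462126715/18014398509481984 ≈ 1.04671; E[X] ≥ 1; first-moment method inconclusive here.


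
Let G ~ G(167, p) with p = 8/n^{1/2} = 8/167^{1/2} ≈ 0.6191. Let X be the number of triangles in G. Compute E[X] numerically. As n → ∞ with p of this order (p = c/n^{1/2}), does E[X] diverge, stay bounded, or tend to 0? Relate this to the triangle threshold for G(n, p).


Number of potential triangles: C(167, 3) = 762355.
Each occurs with probability p³ ≈ (0.6191)³ ≈ 2.372440e-01.
By linearity: E[X] = C(167, 3)·p³ ≈ 762355 · 2.372440e-01 ≈ 180864.1565.
Since α = 1/2 < 1, p = c/n^{1/2} ≫ 1/n is above the triangle threshold p ~ 1/n. Asymptotically E[X] ~ (c³/6)·n^{3(1−α)} = (8³/6)·n^{1.5} → ∞; triangles are abundant w.h.p.

E[X] ≈ 180864.1565; in regime p = Θ(1/n^{1/2}) E[X] diverges (above the triangle threshold p ~ 1/n).


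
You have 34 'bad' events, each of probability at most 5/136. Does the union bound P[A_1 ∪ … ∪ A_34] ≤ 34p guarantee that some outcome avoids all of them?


Union bound: P[∪_{i=1}^{34} A_i] ≤ Σ_i P[A_i] ≤ 34·p = 34·(5/136) = 5/4.
Numerically: 5/4 ≈ 1.250000.
Is 5/4 < 1? NO.
Since the bound 5/4 is ≥ 1, the union bound is uninformative here; it does NOT by itself certify existence.

34·p = 5/4 ≈ 1.250000; existence NOT certified by the union bound.


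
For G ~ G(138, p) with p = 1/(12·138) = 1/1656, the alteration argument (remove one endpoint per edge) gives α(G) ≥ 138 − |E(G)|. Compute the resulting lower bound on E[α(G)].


E[|E(G)|] = C(138, 2)·p = 9453 · (1/1656) = 137/24.
E[α(G)] ≥ n − E[|E(G)|] = 138 − 137/24 = 3175/24.
Numerically: ≈ 132.2917.
(This is only a lower bound; the true E[α(G)] may be larger.)

E[α(G)] ≥ 3175/24 ≈ 132.2917.


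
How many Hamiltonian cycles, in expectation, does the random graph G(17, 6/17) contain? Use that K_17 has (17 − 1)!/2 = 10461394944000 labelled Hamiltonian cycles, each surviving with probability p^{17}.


K_17 has (17 − 1)!/2 = 10461394944000 labelled Hamiltonian cycles.
For each such Hamiltonian cycle H, let X_H = 1 if all 17 edges of H are present in G. Then P[X_H = 1] = p^{17} = (6/17)^{17} = 16926659444736/827240261886336764177.
Summing the indicators: E[X] = Σ_H E[X_H] = 10461394944000 · p^{17} = 10461394944000 · 16926659444736/827240261886336764177 = 177076469533971037814784000/827240261886336764177.
Numerically: E[X] ≈ 214057.

E[X] = 10461394944000 · (6/17)^{17} = 177076469533971037814784000/827240261886336764177 ≈ 214057.


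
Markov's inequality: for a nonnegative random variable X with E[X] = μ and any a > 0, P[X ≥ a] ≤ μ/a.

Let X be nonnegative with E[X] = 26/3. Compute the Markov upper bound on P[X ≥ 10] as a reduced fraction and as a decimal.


μ = E[X] = 26/3, a = 10.
Markov: P[X ≥ 10] ≤ μ/a = (26/3)/10 = 13/15.
Numerically: ≈ 0.867.
(Since a = 10 > μ = 8.667, the bound 13/15 is < 1 and informative.)

P[X ≥ 10] ≤ 13/15 ≈ 0.867.


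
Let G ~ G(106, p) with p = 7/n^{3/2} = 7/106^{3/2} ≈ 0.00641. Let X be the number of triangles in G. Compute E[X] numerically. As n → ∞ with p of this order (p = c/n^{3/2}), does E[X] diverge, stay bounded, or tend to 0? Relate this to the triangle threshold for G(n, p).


Number of potential triangles: C(106, 3) = 192920.
Each occurs with probability p³ ≈ (0.00641)³ ≈ 2.63887e-07.
By linearity: E[X] = C(106, 3)·p³ ≈ 192920 · 2.63887e-07 ≈ 0.051.
Since α = 3/2 > 1, p = c/n^{3/2} = o(1/n) is below the triangle threshold p ~ 1/n. Asymptotically E[X] ~ (c³/6)·n^{3(1−α)} = (7³/6)·n^{-1.5} → 0, so by Markov's inequality G has no triangles w.h.p.

E[X] ≈ 0.051; in regime p = Θ(1/n^{3/2}) E[X] tends to 0 (below the triangle threshold p ~ 1/n).


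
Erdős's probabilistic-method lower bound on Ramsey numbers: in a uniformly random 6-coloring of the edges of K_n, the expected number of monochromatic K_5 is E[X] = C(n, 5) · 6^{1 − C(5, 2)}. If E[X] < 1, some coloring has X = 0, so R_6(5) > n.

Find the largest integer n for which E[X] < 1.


We need C(n, 5) · 6^{1 − 10} < 1, i.e. C(n, 5) < 6^{10 − 1} = 10077696.
Check values of n near the boundary:
  n = 65: C(65, 5) = 8259888; 8259888 < 10077696? YES
  n = 66: C(66, 5) = 8936928; 8936928 < 10077696? YES
  n = 67: C(67, 5) = 9657648; 9657648 < 10077696? YES
  n = 68: C(68, 5) = 10424128; 10424128 < 10077696? NO
  n = 69: C(69, 5) = 11238513; 11238513 < 10077696? NO
  n = 70: C(70, 5) = 12103014; 12103014 < 10077696? NO
The largest n with C(n, 5) < 10077696 is n = 67 (where E[X] = 67067/69984 ≈ 0.958319). Hence R_6(5) > 67, i.e. R_6(5) ≥ 68.

Largest n = 67; hence R_6(5) > 67.


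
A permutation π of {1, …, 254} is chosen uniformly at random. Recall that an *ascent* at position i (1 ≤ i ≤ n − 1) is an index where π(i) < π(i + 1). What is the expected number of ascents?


Write X = Σ X_I over i = 1, …, 253, with X_I the indicator of one ascent.
There are 253 indicators.
For each fixed i, the pair (π(i), π(i+1)) is a uniformly random ordered pair of distinct values from {1, …, 254}; by symmetry P[π(i) < π(i+1)] = 1/2.
By linearity: E[X] = 253 · (1/2) = (254 − 1) · (1/2) = 253/2 ≈ 126.500.

E[X] = 253/2 = 126.500.


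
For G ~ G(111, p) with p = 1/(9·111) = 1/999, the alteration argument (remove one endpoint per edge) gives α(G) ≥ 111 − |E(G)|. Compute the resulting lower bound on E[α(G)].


E[|E(G)|] = C(111, 2)·p = 6105 · (1/999) = 55/9.
E[α(G)] ≥ n − E[|E(G)|] = 111 − 55/9 = 944/9.
Numerically: ≈ 104.88889.
(This is only a lower bound; the true E[α(G)] may be larger.)

E[α(G)] ≥ 944/9 ≈ 104.88889.


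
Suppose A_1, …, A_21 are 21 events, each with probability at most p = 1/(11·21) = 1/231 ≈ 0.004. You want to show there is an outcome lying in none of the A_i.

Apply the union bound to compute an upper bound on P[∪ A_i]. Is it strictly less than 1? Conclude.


Union bound: P[∪_{i=1}^{21} A_i] ≤ Σ_i P[A_i] ≤ 21·p = 21·(1/231) = 1/11.
Numerically: 1/11 ≈ 0.091.
Is 1/11 < 1? YES.
Since P[∪ A_i] ≤ 1/11 < 1, the complement has P[∩ A_i^c] ≥ 1 − 1/11 = 10/11 > 0, so some outcome avoids every A_i.

21·p = 1/11 ≈ 0.091; existence CERTIFIED by the union bound.


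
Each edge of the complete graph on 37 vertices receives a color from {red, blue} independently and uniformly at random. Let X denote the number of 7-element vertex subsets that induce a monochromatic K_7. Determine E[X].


Let X = Σ_S X_S over the C(37, 7) = 10295472 subsets S of size 7, where X_S = 1 if the K_7 on S is monochromatic.
For a fixed S, the K_7 on S has C(7, 2) = 21 edges. P[all 21 edges red] = (1/2)^21, and likewise for blue, so P[monochromatic] = 2·(1/2)^21 = 2^{1 − 21} = 1/1048576.
Summing: E[X] = C(37, 7) · 2^{1 − 21} = 10295472 · 1/1048576 = 643467/65536.
Numerically: E[X] ≈ 9.8185.

E[X] = C(37,7)·2^(1−C(7,2)) = 643467/65536 ≈ 9.8185.


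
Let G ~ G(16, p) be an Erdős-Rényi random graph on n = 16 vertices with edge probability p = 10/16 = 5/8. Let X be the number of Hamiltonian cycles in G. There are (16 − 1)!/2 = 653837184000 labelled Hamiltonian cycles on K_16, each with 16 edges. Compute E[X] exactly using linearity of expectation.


K_16 has (16 − 1)!/2 = 653837184000 labelled Hamiltonian cycles.
For each such Hamiltonian cycle H, let X_H = 1 if all 16 edges of H are present in G. Then P[X_H = 1] = p^{16} = (5/8)^{16} = 152587890625/281474976710656.
Summing the indicators: E[X] = Σ_H E[X_H] = 653837184000 · p^{16} = 653837184000 · 152587890625/281474976710656 = 97429332733154296875/274877906944.
Numerically: E[X] ≈ 3.544e+08.

E[X] = 653837184000 · (5/8)^{16} = 97429332733154296875/274877906944 ≈ 3.544e+08.


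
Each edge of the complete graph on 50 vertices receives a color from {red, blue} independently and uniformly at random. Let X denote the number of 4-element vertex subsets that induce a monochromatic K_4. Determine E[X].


Let X = Σ_S X_S over the C(50, 4) = 230300 subsets S of size 4, where X_S = 1 if the K_4 on S is monochromatic.
For a fixed S, the K_4 on S has C(4, 2) = 6 edges. P[all 6 edges red] = (1/2)^6, and likewise for blue, so P[monochromatic] = 2·(1/2)^6 = 2^{1 − 6} = 1/32.
By linearity: E[X] = C(50, 4) · 2^{1 − 6} = 230300 · 1/32 = 57575/8.
Numerically: E[X] ≈ 7196.87500.

E[X] = C(50,4)·2^(1−C(4,2)) = 57575/8 ≈ 7196.87500.


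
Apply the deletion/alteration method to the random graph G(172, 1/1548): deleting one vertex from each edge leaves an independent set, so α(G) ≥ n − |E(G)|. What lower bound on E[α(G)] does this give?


E[|E(G)|] = C(172, 2)·p = 14706 · (1/1548) = 19/2.
E[α(G)] ≥ n − E[|E(G)|] = 172 − 19/2 = 325/2.
Numerically: ≈ 162.50000.
(This is only a lower bound; the true E[α(G)] may be larger.)

E[α(G)] ≥ 325/2 ≈ 162.50000.


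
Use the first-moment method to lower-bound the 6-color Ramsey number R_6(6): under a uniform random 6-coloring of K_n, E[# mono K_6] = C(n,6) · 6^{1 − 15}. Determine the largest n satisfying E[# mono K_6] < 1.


We need C(n, 6) · 6^{1 − 15} < 1, i.e. C(n, 6) < 6^{15 − 1} = 78364164096.
Check values of n near the boundary:
  n = 196: C(196, 6) = 72887293024; 72887293024 < 78364164096? YES
  n = 197: C(197, 6) = 75176946208; 75176946208 < 78364164096? YES
  n = 198: C(198, 6) = 77526225777; 77526225777 < 78364164096? YES
  n = 199: C(199, 6) = 79936367511; 79936367511 < 78364164096? NO
  n = 200: C(200, 6) = 82408626300; 82408626300 < 78364164096? NO
  n = 201: C(201, 6) = 84944276340; 84944276340 < 78364164096? NO
The largest n with C(n, 6) < 78364164096 is n = 198 (where E[X] = 25842075259/26121388032 ≈ 0.98931). Hence R_6(6) > 198, i.e. R_6(6) ≥ 199.

Largest n = 198; hence R_6(6) > 198.


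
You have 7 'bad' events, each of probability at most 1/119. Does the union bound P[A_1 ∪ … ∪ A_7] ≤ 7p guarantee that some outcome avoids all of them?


Union bound: P[∪_{i=1}^{7} A_i] ≤ Σ_i P[A_i] ≤ 7·p = 7·(1/119) = 1/17.
Numerically: 1/17 ≈ 0.0588235.
Is 1/17 < 1? YES.
Since P[∪ A_i] ≤ 1/17 < 1, the complement has P[∩ A_i^c] ≥ 1 − 1/17 = 16/17 > 0, so some outcome avoids every A_i.

7·p = 1/17 ≈ 0.0588235; existence CERTIFIED by the union bound.


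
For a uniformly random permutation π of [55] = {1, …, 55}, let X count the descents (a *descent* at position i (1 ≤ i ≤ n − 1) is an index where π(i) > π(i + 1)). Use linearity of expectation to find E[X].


Write X = Σ X_I over i = 1, …, 54, with X_I the indicator of one descent.
There are 54 indicators.
For each fixed i, the pair (π(i), π(i+1)) is a uniformly random ordered pair of distinct values from {1, …, 55}; by symmetry P[π(i) > π(i+1)] = 1/2.
By linearity: E[X] = 54 · (1/2) = (55 − 1) · (1/2) = 27 ≈ 27.000.

E[X] = 27 = 27.000.


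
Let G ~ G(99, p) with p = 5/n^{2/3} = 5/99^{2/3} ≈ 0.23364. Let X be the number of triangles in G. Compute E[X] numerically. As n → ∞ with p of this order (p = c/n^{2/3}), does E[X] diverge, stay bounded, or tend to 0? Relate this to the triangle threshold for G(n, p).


Number of potential triangles: C(99, 3) = 156849.
Each occurs with probability p³ ≈ (0.23364)³ ≈ 1.27538006e-02.
By linearity: E[X] = C(99, 3)·p³ ≈ 156849 · 1.27538006e-02 ≈ 2000.420875.
Since α = 2/3 < 1, p = c/n^{2/3} ≫ 1/n is above the triangle threshold p ~ 1/n. Asymptotically E[X] ~ (c³/6)·n^{3(1−α)} = (5³/6)·n^{1} → ∞; triangles are abundant w.h.p.

E[X] ≈ 2000.420875; in regime p = Θ(1/n^{2/3}) E[X] diverges (above the triangle threshold p ~ 1/n).


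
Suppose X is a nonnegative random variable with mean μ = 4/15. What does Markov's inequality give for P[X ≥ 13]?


μ = E[X] = 4/15, a = 13.
Markov: P[X ≥ 13] ≤ μ/a = (4/15)/13 = 4/195.
Numerically: ≈ 0.020513.
(Since a = 13 > μ = 0.266667, the bound 4/195 is < 1 and informative.)

P[X ≥ 13] ≤ 4/195 ≈ 0.020513.


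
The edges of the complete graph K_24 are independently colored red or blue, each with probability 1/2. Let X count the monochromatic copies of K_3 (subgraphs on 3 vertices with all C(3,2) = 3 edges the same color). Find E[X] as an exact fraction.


Let X = Σ_S X_S over the C(24, 3) = 2024 subsets S of size 3, where X_S = 1 if the K_3 on S is monochromatic.
For a fixed S, the K_3 on S has C(3, 2) = 3 edges. P[all 3 edges red] = (1/2)^3, and likewise for blue, so P[monochromatic] = 2·(1/2)^3 = 2^{1 − 3} = 1/4.
By linearity: E[X] = C(24, 3) · 2^{1 − 3} = 2024 · 1/4 = 506.
Numerically: E[X] ≈ 506.0000.

E[X] = C(24,3)·2^(1−C(3,2)) = 506 ≈ 506.0000.


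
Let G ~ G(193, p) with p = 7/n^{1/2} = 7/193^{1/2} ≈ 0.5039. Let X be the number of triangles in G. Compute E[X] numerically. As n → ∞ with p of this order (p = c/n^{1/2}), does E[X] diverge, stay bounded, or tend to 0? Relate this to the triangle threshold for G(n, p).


Number of potential triangles: C(193, 3) = 1179616.
Each occurs with probability p³ ≈ (0.5039)³ ≈ 1.279258e-01.
By linearity: E[X] = C(193, 3)·p³ ≈ 1179616 · 1.279258e-01 ≈ 150903.3257.
Since α = 1/2 < 1, p = c/n^{1/2} ≫ 1/n is above the triangle threshold p ~ 1/n. Asymptotically E[X] ~ (c³/6)·n^{3(1−α)} = (7³/6)·n^{1.5} → ∞; triangles are abundant w.h.p.

E[X] ≈ 150903.3257; in regime p = Θ(1/n^{1/2}) E[X] diverges (above the triangle threshold p ~ 1/n).


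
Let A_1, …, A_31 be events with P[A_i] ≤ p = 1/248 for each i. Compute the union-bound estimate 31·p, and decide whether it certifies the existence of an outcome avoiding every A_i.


Union bound: P[∪_{i=1}^{31} A_i] ≤ Σ_i P[A_i] ≤ 31·p = 31·(1/248) = 1/8.
Numerically: 1/8 ≈ 0.1250.
Is 1/8 < 1? YES.
Since P[∪ A_i] ≤ 1/8 < 1, the complement has P[∩ A_i^c] ≥ 1 − 1/8 = 7/8 > 0, so some outcome avoids every A_i.

31·p = 1/8 ≈ 0.1250; existence CERTIFIED by the union bound.


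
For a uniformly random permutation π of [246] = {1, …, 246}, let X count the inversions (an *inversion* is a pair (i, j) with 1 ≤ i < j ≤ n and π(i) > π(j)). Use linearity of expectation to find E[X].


Write X = Σ X_I over the C(246, 2) = 30135 pairs i < j, with X_I the indicator of one inversion.
There are 30135 indicators.
For each fixed pair i < j, the values π(i) and π(j) are two distinct elements of {1, …, 246} in uniformly random order; by symmetry P[π(i) > π(j)] = 1/2.
By linearity: E[X] = 30135 · (1/2) = C(246, 2) · (1/2) = 30135/2 = 30135/2 ≈ 15067.500000.

E[X] = 30135/2 = 15067.500000.


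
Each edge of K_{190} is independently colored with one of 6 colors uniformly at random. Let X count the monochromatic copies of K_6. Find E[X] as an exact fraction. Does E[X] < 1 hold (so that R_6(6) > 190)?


E[X] = C(190, 6) · 6^{1 − 15} = 60334683255 · 6^{−14} = 60334683255/78364164096.
As a reduced fraction: E[X] = 6703853695/8707129344 ≈ 0.770.
Is E[X] < 1? YES.
Since E[X] < 1, there exists a 6-coloring of K_{190} with no monochromatic K_6; hence R_6(6) > 190.

E[X] = 6703853695/8707129344 ≈ 0.770; E[X] < 1, so R_6(6) > 190.


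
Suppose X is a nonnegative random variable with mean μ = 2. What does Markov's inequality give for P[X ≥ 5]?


μ = E[X] = 2, a = 5.
Markov: P[X ≥ 5] ≤ μ/a = (2)/5 = 2/5.
Numerically: ≈ 0.40000.
(Since a = 5 > μ = 2.00000, the bound 2/5 is < 1 and informative.)

P[X ≥ 5] ≤ 2/5 ≈ 0.40000.


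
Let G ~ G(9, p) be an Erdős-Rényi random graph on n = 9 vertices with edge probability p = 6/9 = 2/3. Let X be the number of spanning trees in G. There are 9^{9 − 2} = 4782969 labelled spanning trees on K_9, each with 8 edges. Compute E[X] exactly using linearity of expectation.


K_9 has 9^{9 − 2} = 4782969 labelled spanning trees.
For each such spanning tree H, let X_H = 1 if all 8 edges of H are present in G. Then P[X_H = 1] = p^{8} = (2/3)^{8} = 256/6561.
By linearity: E[X] = Σ_H E[X_H] = 4782969 · p^{8} = 4782969 · 256/6561 = 186624.
Numerically: E[X] ≈ 1.866e+05.

E[X] = 4782969 · (2/3)^{8} = 186624 ≈ 1.866e+05.


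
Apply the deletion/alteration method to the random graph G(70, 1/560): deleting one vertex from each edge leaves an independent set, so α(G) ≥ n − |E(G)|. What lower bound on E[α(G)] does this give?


E[|E(G)|] = C(70, 2)·p = 2415 · (1/560) = 69/16.
E[α(G)] ≥ n − E[|E(G)|] = 70 − 69/16 = 1051/16.
Numerically: ≈ 65.68750.
(This is only a lower bound; the true E[α(G)] may be larger.)

E[α(G)] ≥ 1051/16 ≈ 65.68750.


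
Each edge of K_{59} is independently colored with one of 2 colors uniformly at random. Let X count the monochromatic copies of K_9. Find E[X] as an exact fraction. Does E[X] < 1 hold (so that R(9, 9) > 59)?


E[X] = C(59, 9) · 2^{1 − 36} = 12565671261 · 2^{−35} = 12565671261/34359738368.
As a reduced fraction: E[X] = 12565671261/34359738368 ≈ 0.36571.
Is E[X] < 1? YES.
Since E[X] < 1, there exists a 2-coloring of K_{59} with no monochromatic K_9; hence R(9, 9) > 59.

E[X] = 12565671261/34359738368 ≈ 0.36571; E[X] < 1, so R(9, 9) > 59.


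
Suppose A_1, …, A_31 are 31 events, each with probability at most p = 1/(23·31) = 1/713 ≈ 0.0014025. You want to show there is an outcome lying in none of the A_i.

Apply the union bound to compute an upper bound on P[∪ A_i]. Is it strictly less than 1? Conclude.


Union bound: P[∪_{i=1}^{31} A_i] ≤ Σ_i P[A_i] ≤ 31·p = 31·(1/713) = 1/23.
Numerically: 1/23 ≈ 0.0434783.
Is 1/23 < 1? YES.
Since P[∪ A_i] ≤ 1/23 < 1, the complement has P[∩ A_i^c] ≥ 1 − 1/23 = 22/23 > 0, so some outcome avoids every A_i.

31·p = 1/23 ≈ 0.0434783; existence CERTIFIED by the union bound.


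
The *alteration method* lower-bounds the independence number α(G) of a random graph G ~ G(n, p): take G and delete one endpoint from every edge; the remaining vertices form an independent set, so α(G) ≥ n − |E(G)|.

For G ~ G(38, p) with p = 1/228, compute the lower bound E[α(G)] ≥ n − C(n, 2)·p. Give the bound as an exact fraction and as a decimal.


E[|E(G)|] = C(38, 2)·p = 703 · (1/228) = 37/12.
E[α(G)] ≥ n − E[|E(G)|] = 38 − 37/12 = 419/12.
Numerically: ≈ 34.916667.
(This is only a lower bound; the true E[α(G)] may be larger.)

E[α(G)] ≥ 419/12 ≈ 34.916667.


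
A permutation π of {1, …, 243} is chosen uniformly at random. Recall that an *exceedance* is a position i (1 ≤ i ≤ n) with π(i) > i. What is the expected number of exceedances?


Write X = Σ_{i=1}^{243} X_i, where X_i = 1_{π(i) > i}.
For each fixed i, π(i) is uniform over {1, …, 243} (marginal of a uniform permutation), so P[π(i) > i] = (n − i)/n. Summing: Σ_{i=1}^{243} (n − i)/n = (0 + 1 + … + 242)/243 = 243(243 − 1)/(2·243) = (243 − 1)/2.
Hence E[X] = Σ_{i=1}^{243} (243 − i)/243 = 121 ≈ 121.00000.

E[X] = 121 = 121.00000.


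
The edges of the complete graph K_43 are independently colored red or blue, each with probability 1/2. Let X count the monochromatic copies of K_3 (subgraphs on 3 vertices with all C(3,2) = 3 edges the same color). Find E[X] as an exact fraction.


Let X = Σ_S X_S over the C(43, 3) = 12341 subsets S of size 3, where X_S = 1 if the K_3 on S is monochromatic.
For a fixed S, the K_3 on S has C(3, 2) = 3 edges. P[all 3 edges red] = (1/2)^3, and likewise for blue, so P[monochromatic] = 2·(1/2)^3 = 2^{1 − 3} = 1/4.
By linearity: E[X] = C(43, 3) · 2^{1 − 3} = 12341 · 1/4 = 12341/4.
Numerically: E[X] ≈ 3085.2500.

E[X] = C(43,3)·2^(1−C(3,2)) = 12341/4 ≈ 3085.2500.
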